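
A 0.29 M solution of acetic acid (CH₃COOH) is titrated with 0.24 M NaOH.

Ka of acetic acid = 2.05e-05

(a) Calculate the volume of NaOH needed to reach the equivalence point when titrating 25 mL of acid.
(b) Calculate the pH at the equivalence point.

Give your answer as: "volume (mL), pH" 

moles acid = 0.29 × 25/1000 = 0.00725 mol; V_base = moles/0.24 × 1000 = 30.2 mL. At equivalence only the conjugate base is present: [A⁻] = 0.00725/0.055 = 1.3132e-01 M. Kb = Kw/Ka = 4.88e-10; [OH⁻] = √(Kb × [A⁻]) = 8.0037e-06; pOH = 5.10; pH = 14 - pOH = 8.90.

V = 30.2 mL, pH = 8.90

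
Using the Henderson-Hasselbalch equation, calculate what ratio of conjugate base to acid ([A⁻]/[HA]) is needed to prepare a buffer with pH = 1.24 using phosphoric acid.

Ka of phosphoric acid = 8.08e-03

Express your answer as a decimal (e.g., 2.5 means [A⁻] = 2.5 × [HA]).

pKa = -log(8.08e-03) = 2.0926. pH = pKa + log([A⁻]/[HA]), so log([A⁻]/[HA]) = pH − pKa = 1.24 − 2.0926 = -0.8526. [A⁻]/[HA] = 10^(-0.8526) = 0.140

[A⁻]/[HA] = 0.140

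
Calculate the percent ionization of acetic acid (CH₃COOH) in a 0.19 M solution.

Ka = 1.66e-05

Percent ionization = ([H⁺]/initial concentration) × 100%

Using Ka equilibrium: x² + Ka×x - Ka×C = 0. Solving: [H⁺] = 1.7677e-03. Percent = (1.7677e-03/0.19) × 100

Percent ionization = 0.93%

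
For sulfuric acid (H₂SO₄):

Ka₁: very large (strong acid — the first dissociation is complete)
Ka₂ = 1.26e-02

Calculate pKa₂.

pKa₂ = -log(Ka₂) = -log(1.26e-02) = 1.90.

pK_{a2} = 1.90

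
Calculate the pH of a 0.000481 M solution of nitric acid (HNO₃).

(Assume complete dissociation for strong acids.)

[H⁺] = 0.000481 M for strong acid. pH = -log[H⁺] = -log(0.000481)

pH = 3.32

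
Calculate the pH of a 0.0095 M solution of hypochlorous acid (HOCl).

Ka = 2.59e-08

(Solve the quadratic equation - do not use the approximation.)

x² + Ka×x - Ka×C = 0. Using quadratic formula: [H⁺] = 1.5673e-05

pH = 4.80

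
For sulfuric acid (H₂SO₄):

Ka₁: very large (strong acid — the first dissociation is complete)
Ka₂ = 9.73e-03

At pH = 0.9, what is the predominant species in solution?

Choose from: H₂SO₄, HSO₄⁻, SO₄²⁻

The first dissociation is complete, so H₂SO₄ itself is never the predominant species in water; pKa₂ = -log(9.73e-03) = 2.01. For a polyprotic acid the predominant species crosses at each pKa: below pKa_n the protonated form dominates, above it the deprotonated form does. At pH = 0.9, the predominant species is HSO₄⁻.

HSO₄⁻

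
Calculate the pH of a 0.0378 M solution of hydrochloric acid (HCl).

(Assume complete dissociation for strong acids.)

[H⁺] = 0.0378 M for strong acid. pH = -log[H⁺] = -log(0.0378)

pH = 1.42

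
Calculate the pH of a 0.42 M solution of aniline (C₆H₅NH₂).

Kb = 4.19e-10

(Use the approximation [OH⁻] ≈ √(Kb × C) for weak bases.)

[OH⁻] = √(Kb × C) = √(4.19e-10 × 0.42) = 1.3266e-05. pOH = 4.88, pH = 14 - pOH

pH = 9.12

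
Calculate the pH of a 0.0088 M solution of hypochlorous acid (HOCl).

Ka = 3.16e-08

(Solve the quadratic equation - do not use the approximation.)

x² + Ka×x - Ka×C = 0. Using quadratic formula: [H⁺] = 1.6660e-05

pH = 4.78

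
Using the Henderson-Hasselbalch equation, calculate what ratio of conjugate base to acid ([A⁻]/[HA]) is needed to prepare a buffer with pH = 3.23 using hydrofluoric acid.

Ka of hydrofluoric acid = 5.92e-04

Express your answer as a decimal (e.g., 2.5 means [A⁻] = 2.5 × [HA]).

pKa = -log(5.92e-04) = 3.2277. pH = pKa + log([A⁻]/[HA]), so log([A⁻]/[HA]) = pH − pKa = 3.23 − 3.2277 = 0.0023. [A⁻]/[HA] = 10^(0.0023) = 1.01

[A⁻]/[HA] = 1.01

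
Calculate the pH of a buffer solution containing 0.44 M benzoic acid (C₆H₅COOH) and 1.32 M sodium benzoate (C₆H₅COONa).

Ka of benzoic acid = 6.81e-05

pKa = -log(6.81e-05) = 4.17. pH = pKa + log([A⁻]/[HA]) = 4.17 + log(1.32/0.44)

pH = 4.64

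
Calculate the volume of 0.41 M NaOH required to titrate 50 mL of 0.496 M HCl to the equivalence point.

At equivalence: moles acid = moles base. moles HCl = 0.496 × 50/1000 = 0.0248 mol. V_base = moles / 0.41 × 1000 = 60.5 mL.

V_{base} = 60.5 mL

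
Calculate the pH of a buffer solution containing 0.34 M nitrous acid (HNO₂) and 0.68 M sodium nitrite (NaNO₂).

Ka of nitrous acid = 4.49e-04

pKa = -log(4.49e-04) = 3.35. pH = pKa + log([A⁻]/[HA]) = 3.35 + log(0.68/0.34)

pH = 3.65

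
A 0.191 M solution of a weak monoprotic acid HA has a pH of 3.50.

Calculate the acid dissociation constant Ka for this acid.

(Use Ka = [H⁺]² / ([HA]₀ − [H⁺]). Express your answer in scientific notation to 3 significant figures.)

[H⁺] = 10^(−pH) = 10^(−3.50) = 3.162e-04 M. For HA ⇌ H⁺ + A⁻, Ka = [H⁺][A⁻]/[HA] = [H⁺]² / ([HA]₀ − [H⁺]) = (3.162e-04)² / (0.191 − 3.162e-04) = 5.24e-07.

K_a = 5.24e-07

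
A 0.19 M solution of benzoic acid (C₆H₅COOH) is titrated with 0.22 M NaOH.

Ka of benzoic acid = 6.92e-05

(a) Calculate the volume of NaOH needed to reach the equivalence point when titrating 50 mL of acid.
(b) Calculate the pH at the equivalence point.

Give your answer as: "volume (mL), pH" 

moles acid = 0.19 × 50/1000 = 0.0095 mol; V_base = moles/0.22 × 1000 = 43.2 mL. At equivalence only the conjugate base is present: [A⁻] = 0.0095/0.093 = 1.0195e-01 M. Kb = Kw/Ka = 1.45e-10; [OH⁻] = √(Kb × [A⁻]) = 3.8383e-06; pOH = 5.42; pH = 14 - pOH = 8.58.

V = 43.2 mL, pH = 8.58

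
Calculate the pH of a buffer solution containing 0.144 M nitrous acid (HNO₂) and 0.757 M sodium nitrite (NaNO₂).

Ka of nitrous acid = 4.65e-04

pKa = -log(4.65e-04) = 3.33. pH = pKa + log([A⁻]/[HA]) = 3.33 + log(0.757/0.144)

pH = 4.05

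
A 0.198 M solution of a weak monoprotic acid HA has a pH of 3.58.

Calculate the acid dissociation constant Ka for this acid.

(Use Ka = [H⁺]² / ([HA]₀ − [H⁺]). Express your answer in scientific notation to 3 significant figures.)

[H⁺] = 10^(−pH) = 10^(−3.58) = 2.630e-04 M. For HA ⇌ H⁺ + A⁻, Ka = [H⁺][A⁻]/[HA] = [H⁺]² / ([HA]₀ − [H⁺]) = (2.630e-04)² / (0.198 − 2.630e-04) = 3.50e-07.

K_a = 3.50e-07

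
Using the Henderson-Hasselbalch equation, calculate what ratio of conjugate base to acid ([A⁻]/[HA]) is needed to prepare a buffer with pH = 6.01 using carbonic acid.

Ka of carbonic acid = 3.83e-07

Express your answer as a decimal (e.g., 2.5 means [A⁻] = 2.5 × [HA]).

pKa = -log(3.83e-07) = 6.4168. pH = pKa + log([A⁻]/[HA]), so log([A⁻]/[HA]) = pH − pKa = 6.01 − 6.4168 = -0.4068. [A⁻]/[HA] = 10^(-0.4068) = 0.392

[A⁻]/[HA] = 0.392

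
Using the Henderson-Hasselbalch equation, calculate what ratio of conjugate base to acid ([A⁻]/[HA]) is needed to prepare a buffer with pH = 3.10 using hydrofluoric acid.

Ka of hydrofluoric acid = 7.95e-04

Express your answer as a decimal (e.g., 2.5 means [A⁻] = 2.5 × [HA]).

pKa = -log(7.95e-04) = 3.0996. pH = pKa + log([A⁻]/[HA]), so log([A⁻]/[HA]) = pH − pKa = 3.10 − 3.0996 = 0.0004. [A⁻]/[HA] = 10^(0.0004) = 1.00

[A⁻]/[HA] = 1.00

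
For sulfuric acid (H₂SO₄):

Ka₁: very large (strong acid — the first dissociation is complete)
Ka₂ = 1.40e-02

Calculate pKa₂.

pKa₂ = -log(Ka₂) = -log(1.40e-02) = 1.85.

pK_{a2} = 1.85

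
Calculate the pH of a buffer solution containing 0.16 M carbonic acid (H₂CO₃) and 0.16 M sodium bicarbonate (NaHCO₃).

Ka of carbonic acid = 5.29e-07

pKa = -log(5.29e-07) = 6.28. pH = pKa + log([A⁻]/[HA]) = 6.28 + log(0.16/0.16)

pH = 6.28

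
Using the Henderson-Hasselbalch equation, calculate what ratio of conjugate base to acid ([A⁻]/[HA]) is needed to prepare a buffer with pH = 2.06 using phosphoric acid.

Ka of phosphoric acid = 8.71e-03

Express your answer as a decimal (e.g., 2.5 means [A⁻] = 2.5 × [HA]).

pKa = -log(8.71e-03) = 2.0600. pH = pKa + log([A⁻]/[HA]), so log([A⁻]/[HA]) = pH − pKa = 2.06 − 2.0600 = 0.0000. [A⁻]/[HA] = 10^(0.0000) = 1.00

[A⁻]/[HA] = 1.00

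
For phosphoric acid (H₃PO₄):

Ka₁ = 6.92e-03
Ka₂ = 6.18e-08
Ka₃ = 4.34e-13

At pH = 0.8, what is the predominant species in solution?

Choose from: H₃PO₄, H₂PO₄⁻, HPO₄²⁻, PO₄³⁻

pKa₁ = 2.16, pKa₂ = 7.21, pKa₃ = 12.36. For a polyprotic acid the predominant species crosses at each pKa: below pKa_n the protonated form dominates, above it the deprotonated form does. At pH = 0.8, the predominant species is H₃PO₄.

H₃PO₄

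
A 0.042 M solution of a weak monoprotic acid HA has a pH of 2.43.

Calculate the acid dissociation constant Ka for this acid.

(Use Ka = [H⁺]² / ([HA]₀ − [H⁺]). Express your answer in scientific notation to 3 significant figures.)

[H⁺] = 10^(−pH) = 10^(−2.43) = 3.715e-03 M. For HA ⇌ H⁺ + A⁻, Ka = [H⁺][A⁻]/[HA] = [H⁺]² / ([HA]₀ − [H⁺]) = (3.715e-03)² / (0.042 − 3.715e-03) = 3.61e-04.

K_a = 3.61e-04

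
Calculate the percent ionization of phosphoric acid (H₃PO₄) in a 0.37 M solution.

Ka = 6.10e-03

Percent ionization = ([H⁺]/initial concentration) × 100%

Using Ka equilibrium: x² + Ka×x - Ka×C = 0. Solving: [H⁺] = 4.4556e-02. Percent = (4.4556e-02/0.37) × 100

Percent ionization = 12%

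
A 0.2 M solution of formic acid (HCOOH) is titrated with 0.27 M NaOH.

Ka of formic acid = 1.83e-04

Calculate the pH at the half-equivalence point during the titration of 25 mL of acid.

At half-equivalence [HA] = [A⁻], so Henderson-Hasselbalch gives pH = pKa = -log(1.83e-04) = 3.74.

pH = pKa = 3.74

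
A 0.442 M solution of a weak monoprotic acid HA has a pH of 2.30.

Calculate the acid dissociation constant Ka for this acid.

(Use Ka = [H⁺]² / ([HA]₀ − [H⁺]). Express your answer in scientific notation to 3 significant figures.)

[H⁺] = 10^(−pH) = 10^(−2.30) = 5.012e-03 M. For HA ⇌ H⁺ + A⁻, Ka = [H⁺][A⁻]/[HA] = [H⁺]² / ([HA]₀ − [H⁺]) = (5.012e-03)² / (0.442 − 5.012e-03) = 5.75e-05.

K_a = 5.75e-05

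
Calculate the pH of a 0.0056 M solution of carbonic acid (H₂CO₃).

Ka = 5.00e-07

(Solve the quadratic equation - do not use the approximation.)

x² + Ka×x - Ka×C = 0. Using quadratic formula: [H⁺] = 5.2666e-05

pH = 4.28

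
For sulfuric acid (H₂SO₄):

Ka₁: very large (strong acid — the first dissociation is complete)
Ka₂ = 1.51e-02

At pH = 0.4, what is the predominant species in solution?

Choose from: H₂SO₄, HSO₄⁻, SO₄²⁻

The first dissociation is complete, so H₂SO₄ itself is never the predominant species in water; pKa₂ = -log(1.51e-02) = 1.82. For a polyprotic acid the predominant species crosses at each pKa: below pKa_n the protonated form dominates, above it the deprotonated form does. At pH = 0.4, the predominant species is HSO₄⁻.

HSO₄⁻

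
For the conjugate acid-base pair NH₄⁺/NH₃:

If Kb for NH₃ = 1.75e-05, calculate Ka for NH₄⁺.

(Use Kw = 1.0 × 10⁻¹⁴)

For a conjugate pair Ka × Kb = Kw, so Ka = Kw/Kb = 1.0 × 10⁻¹⁴ / 1.75e-05 = 5.71e-10.

K_a = 5.71e-10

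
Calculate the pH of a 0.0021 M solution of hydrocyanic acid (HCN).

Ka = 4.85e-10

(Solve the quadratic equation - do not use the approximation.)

x² + Ka×x - Ka×C = 0. Using quadratic formula: [H⁺] = 1.0090e-06

pH = 6.00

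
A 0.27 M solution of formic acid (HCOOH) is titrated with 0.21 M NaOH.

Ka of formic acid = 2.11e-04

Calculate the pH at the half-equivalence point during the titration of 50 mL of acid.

At half-equivalence [HA] = [A⁻], so Henderson-Hasselbalch gives pH = pKa = -log(2.11e-04) = 3.68.

pH = pKa = 3.68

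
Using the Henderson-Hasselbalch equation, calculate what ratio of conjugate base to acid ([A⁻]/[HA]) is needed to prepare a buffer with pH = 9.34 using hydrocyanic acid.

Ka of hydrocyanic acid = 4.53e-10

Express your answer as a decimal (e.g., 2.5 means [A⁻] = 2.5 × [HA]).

pKa = -log(4.53e-10) = 9.3439. pH = pKa + log([A⁻]/[HA]), so log([A⁻]/[HA]) = pH − pKa = 9.34 − 9.3439 = -0.0039. [A⁻]/[HA] = 10^(-0.0039) = 0.991

[A⁻]/[HA] = 0.991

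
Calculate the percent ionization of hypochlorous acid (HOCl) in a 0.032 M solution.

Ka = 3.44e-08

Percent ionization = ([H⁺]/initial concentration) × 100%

Using Ka equilibrium: x² + Ka×x - Ka×C = 0. Solving: [H⁺] = 3.3161e-05. Percent = (3.3161e-05/0.032) × 100

Percent ionization = 0.104%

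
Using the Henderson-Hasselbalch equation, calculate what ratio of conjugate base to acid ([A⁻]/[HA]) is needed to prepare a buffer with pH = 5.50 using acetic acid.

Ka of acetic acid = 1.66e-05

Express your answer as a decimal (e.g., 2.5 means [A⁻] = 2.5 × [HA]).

pKa = -log(1.66e-05) = 4.7799. pH = pKa + log([A⁻]/[HA]), so log([A⁻]/[HA]) = pH − pKa = 5.50 − 4.7799 = 0.7201. [A⁻]/[HA] = 10^(0.7201) = 5.25

[A⁻]/[HA] = 5.25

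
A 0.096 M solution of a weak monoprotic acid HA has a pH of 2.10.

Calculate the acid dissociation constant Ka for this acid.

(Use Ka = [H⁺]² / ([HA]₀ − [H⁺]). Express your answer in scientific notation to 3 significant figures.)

[H⁺] = 10^(−pH) = 10^(−2.10) = 7.943e-03 M. For HA ⇌ H⁺ + A⁻, Ka = [H⁺][A⁻]/[HA] = [H⁺]² / ([HA]₀ − [H⁺]) = (7.943e-03)² / (0.096 − 7.943e-03) = 7.17e-04.

K_a = 7.17e-04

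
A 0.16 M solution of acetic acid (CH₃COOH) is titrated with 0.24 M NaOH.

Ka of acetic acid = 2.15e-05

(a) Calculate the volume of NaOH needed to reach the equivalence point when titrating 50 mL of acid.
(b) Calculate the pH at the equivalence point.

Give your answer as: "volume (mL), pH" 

moles acid = 0.16 × 50/1000 = 0.008 mol; V_base = moles/0.24 × 1000 = 33.3 mL. At equivalence only the conjugate base is present: [A⁻] = 0.008/0.083 = 9.6000e-02 M. Kb = Kw/Ka = 4.65e-10; [OH⁻] = √(Kb × [A⁻]) = 6.6822e-06; pOH = 5.18; pH = 14 - pOH = 8.82.

V = 33.3 mL, pH = 8.82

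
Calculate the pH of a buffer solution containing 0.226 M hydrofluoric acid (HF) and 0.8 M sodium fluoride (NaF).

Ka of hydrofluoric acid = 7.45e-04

pKa = -log(7.45e-04) = 3.13. pH = pKa + log([A⁻]/[HA]) = 3.13 + log(0.8/0.226)

pH = 3.68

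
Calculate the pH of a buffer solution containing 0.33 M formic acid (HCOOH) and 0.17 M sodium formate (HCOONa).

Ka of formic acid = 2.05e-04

pKa = -log(2.05e-04) = 3.69. pH = pKa + log([A⁻]/[HA]) = 3.69 + log(0.17/0.33)

pH = 3.40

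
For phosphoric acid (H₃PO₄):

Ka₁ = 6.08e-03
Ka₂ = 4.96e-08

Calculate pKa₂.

pKa₂ = -log(Ka₂) = -log(4.96e-08) = 7.30.

pK_{a2} = 7.30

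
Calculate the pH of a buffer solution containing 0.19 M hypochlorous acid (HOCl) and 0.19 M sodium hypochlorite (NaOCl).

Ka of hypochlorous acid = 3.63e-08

pKa = -log(3.63e-08) = 7.44. pH = pKa + log([A⁻]/[HA]) = 7.44 + log(0.19/0.19)

pH = 7.44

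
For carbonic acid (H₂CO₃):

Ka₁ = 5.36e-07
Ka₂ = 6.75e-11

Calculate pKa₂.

pKa₂ = -log(Ka₂) = -log(6.75e-11) = 10.17.

pK_{a2} = 10.17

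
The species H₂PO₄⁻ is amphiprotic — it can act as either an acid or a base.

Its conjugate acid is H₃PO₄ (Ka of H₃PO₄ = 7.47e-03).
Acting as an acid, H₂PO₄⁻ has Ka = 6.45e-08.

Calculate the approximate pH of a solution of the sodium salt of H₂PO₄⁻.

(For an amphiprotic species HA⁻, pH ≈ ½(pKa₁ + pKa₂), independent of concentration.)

pKa₁ = -log(7.47e-03) = 2.13; pKa₂ = -log(6.45e-08) = 7.19. For an amphiprotic species, pH ≈ ½(pKa₁ + pKa₂) = ½(2.13 + 7.19) = 4.66.

pH = 4.66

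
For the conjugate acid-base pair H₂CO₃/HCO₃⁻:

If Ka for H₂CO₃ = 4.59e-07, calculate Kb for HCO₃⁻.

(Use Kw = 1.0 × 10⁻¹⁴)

For a conjugate pair Ka × Kb = Kw, so Kb = Kw/Ka = 1.0 × 10⁻¹⁴ / 4.59e-07 = 2.18e-08.

K_b = 2.18e-08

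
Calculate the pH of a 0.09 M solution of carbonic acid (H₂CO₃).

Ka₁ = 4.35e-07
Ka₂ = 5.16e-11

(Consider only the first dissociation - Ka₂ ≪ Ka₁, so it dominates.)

First dissociation dominates. From Ka₁ = [H⁺][HA⁻]/[H₂A], x² + Ka₁·x − Ka₁·C = 0 with C = 0.09 M and Ka₁ = 4.35e-07. Solving: [H⁺] = (−Ka₁ + √(Ka₁² + 4·Ka₁·C)) / 2 = 1.9765e-04 M. pH = -log(1.9765e-04) = 3.70.

pH = 3.70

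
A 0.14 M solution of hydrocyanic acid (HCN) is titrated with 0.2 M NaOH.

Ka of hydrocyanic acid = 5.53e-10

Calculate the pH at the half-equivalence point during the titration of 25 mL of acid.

At half-equivalence [HA] = [A⁻], so Henderson-Hasselbalch gives pH = pKa = -log(5.53e-10) = 9.26.

pH = pKa = 9.26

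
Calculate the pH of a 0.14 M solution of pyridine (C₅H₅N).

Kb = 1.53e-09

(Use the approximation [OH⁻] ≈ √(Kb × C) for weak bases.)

[OH⁻] = √(Kb × C) = √(1.53e-09 × 0.14) = 1.4636e-05. pOH = 4.83, pH = 14 - pOH

pH = 9.17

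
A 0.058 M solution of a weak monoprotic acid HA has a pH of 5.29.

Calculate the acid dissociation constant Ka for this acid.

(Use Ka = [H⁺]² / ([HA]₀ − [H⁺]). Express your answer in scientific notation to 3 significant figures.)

[H⁺] = 10^(−pH) = 10^(−5.29) = 5.129e-06 M. For HA ⇌ H⁺ + A⁻, Ka = [H⁺][A⁻]/[HA] = [H⁺]² / ([HA]₀ − [H⁺]) = (5.129e-06)² / (0.058 − 5.129e-06) = 4.54e-10.

K_a = 4.54e-10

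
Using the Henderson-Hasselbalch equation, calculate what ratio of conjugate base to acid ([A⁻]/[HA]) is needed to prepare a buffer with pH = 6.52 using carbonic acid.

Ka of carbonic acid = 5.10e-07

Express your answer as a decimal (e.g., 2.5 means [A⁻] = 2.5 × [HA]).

pKa = -log(5.10e-07) = 6.2924. pH = pKa + log([A⁻]/[HA]), so log([A⁻]/[HA]) = pH − pKa = 6.52 − 6.2924 = 0.2276. [A⁻]/[HA] = 10^(0.2276) = 1.69

[A⁻]/[HA] = 1.69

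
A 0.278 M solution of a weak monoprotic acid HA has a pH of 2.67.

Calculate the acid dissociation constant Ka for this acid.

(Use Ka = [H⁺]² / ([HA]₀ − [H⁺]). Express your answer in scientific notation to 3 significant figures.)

[H⁺] = 10^(−pH) = 10^(−2.67) = 2.138e-03 M. For HA ⇌ H⁺ + A⁻, Ka = [H⁺][A⁻]/[HA] = [H⁺]² / ([HA]₀ − [H⁺]) = (2.138e-03)² / (0.278 − 2.138e-03) = 1.66e-05.

K_a = 1.66e-05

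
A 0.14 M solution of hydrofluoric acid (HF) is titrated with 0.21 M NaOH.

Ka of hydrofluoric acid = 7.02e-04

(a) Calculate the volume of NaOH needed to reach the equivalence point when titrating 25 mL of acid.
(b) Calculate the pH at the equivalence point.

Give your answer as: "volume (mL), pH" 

moles acid = 0.14 × 25/1000 = 0.0035 mol; V_base = moles/0.21 × 1000 = 16.7 mL. At equivalence only the conjugate base is present: [A⁻] = 0.0035/0.042 = 8.4000e-02 M. Kb = Kw/Ka = 1.42e-11; [OH⁻] = √(Kb × [A⁻]) = 1.0939e-06; pOH = 5.96; pH = 14 - pOH = 8.04.

V = 16.7 mL, pH = 8.04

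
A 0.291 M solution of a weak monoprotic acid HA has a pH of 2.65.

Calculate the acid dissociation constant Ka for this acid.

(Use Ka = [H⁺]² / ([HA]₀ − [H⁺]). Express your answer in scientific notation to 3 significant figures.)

[H⁺] = 10^(−pH) = 10^(−2.65) = 2.239e-03 M. For HA ⇌ H⁺ + A⁻, Ka = [H⁺][A⁻]/[HA] = [H⁺]² / ([HA]₀ − [H⁺]) = (2.239e-03)² / (0.291 − 2.239e-03) = 1.74e-05.

K_a = 1.74e-05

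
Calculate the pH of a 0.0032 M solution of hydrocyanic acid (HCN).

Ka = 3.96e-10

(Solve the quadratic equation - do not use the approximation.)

x² + Ka×x - Ka×C = 0. Using quadratic formula: [H⁺] = 1.1255e-06

pH = 5.95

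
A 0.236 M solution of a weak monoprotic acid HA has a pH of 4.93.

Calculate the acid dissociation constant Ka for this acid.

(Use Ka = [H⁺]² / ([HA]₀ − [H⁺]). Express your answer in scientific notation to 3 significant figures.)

[H⁺] = 10^(−pH) = 10^(−4.93) = 1.175e-05 M. For HA ⇌ H⁺ + A⁻, Ka = [H⁺][A⁻]/[HA] = [H⁺]² / ([HA]₀ − [H⁺]) = (1.175e-05)² / (0.236 − 1.175e-05) = 5.85e-10.

K_a = 5.85e-10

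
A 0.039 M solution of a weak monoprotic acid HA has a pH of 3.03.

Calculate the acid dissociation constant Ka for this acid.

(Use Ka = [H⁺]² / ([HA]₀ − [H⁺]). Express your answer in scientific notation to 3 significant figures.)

[H⁺] = 10^(−pH) = 10^(−3.03) = 9.333e-04 M. For HA ⇌ H⁺ + A⁻, Ka = [H⁺][A⁻]/[HA] = [H⁺]² / ([HA]₀ − [H⁺]) = (9.333e-04)² / (0.039 − 9.333e-04) = 2.29e-05.

K_a = 2.29e-05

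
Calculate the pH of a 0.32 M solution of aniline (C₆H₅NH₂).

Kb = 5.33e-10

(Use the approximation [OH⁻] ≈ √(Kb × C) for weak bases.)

[OH⁻] = √(Kb × C) = √(5.33e-10 × 0.32) = 1.3060e-05. pOH = 4.88, pH = 14 - pOH

pH = 9.12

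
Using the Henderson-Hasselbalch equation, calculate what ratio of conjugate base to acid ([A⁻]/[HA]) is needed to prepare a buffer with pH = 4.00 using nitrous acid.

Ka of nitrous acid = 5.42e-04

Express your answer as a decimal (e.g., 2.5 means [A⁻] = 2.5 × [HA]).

pKa = -log(5.42e-04) = 3.2660. pH = pKa + log([A⁻]/[HA]), so log([A⁻]/[HA]) = pH − pKa = 4.00 − 3.2660 = 0.7340. [A⁻]/[HA] = 10^(0.7340) = 5.42

[A⁻]/[HA] = 5.42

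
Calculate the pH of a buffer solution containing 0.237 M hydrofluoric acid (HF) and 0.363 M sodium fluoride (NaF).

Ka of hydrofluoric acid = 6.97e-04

pKa = -log(6.97e-04) = 3.16. pH = pKa + log([A⁻]/[HA]) = 3.16 + log(0.363/0.237)

pH = 3.34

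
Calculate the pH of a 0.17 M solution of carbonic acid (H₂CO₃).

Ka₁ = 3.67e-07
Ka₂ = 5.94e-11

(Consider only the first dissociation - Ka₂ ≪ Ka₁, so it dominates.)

First dissociation dominates. From Ka₁ = [H⁺][HA⁻]/[H₂A], x² + Ka₁·x − Ka₁·C = 0 with C = 0.17 M and Ka₁ = 3.67e-07. Solving: [H⁺] = (−Ka₁ + √(Ka₁² + 4·Ka₁·C)) / 2 = 2.4960e-04 M. pH = -log(2.4960e-04) = 3.60.

pH = 3.60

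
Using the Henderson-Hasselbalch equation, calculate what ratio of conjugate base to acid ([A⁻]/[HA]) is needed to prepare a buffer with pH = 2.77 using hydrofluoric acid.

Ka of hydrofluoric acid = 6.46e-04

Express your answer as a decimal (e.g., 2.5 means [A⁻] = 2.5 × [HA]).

pKa = -log(6.46e-04) = 3.1898. pH = pKa + log([A⁻]/[HA]), so log([A⁻]/[HA]) = pH − pKa = 2.77 − 3.1898 = -0.4198. [A⁻]/[HA] = 10^(-0.4198) = 0.380

[A⁻]/[HA] = 0.380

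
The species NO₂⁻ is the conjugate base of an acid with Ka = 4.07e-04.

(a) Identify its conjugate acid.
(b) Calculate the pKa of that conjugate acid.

(a) The conjugate acid is formed by adding one H⁺ to NO₂⁻, giving HNO₂. (b) pKa = -log(Ka) = -log(4.07e-04) = 3.39.

Conjugate acid: HNO₂; pK_a = 3.39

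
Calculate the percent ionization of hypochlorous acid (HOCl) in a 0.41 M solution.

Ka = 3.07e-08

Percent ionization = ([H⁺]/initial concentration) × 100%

Using Ka equilibrium: x² + Ka×x - Ka×C = 0. Solving: [H⁺] = 1.1218e-04. Percent = (1.1218e-04/0.41) × 100

Percent ionization = 0.0274%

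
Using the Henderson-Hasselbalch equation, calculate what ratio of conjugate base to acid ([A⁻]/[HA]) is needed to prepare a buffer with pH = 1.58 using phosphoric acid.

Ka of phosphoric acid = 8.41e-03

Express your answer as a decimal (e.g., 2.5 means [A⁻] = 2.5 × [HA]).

pKa = -log(8.41e-03) = 2.0752. pH = pKa + log([A⁻]/[HA]), so log([A⁻]/[HA]) = pH − pKa = 1.58 − 2.0752 = -0.4952. [A⁻]/[HA] = 10^(-0.4952) = 0.320

[A⁻]/[HA] = 0.320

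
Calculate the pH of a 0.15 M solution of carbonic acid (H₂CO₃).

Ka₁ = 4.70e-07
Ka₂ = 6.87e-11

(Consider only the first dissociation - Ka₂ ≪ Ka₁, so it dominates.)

First dissociation dominates. From Ka₁ = [H⁺][HA⁻]/[H₂A], x² + Ka₁·x − Ka₁·C = 0 with C = 0.15 M and Ka₁ = 4.70e-07. Solving: [H⁺] = (−Ka₁ + √(Ka₁² + 4·Ka₁·C)) / 2 = 2.6528e-04 M. pH = -log(2.6528e-04) = 3.58.

pH = 3.58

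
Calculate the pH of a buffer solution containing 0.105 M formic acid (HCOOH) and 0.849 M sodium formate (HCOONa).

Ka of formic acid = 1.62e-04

pKa = -log(1.62e-04) = 3.79. pH = pKa + log([A⁻]/[HA]) = 3.79 + log(0.849/0.105)

pH = 4.70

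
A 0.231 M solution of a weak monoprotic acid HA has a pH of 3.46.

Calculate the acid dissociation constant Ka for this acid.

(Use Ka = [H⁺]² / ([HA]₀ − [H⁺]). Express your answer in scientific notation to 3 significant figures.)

[H⁺] = 10^(−pH) = 10^(−3.46) = 3.467e-04 M. For HA ⇌ H⁺ + A⁻, Ka = [H⁺][A⁻]/[HA] = [H⁺]² / ([HA]₀ − [H⁺]) = (3.467e-04)² / (0.231 − 3.467e-04) = 5.21e-07.

K_a = 5.21e-07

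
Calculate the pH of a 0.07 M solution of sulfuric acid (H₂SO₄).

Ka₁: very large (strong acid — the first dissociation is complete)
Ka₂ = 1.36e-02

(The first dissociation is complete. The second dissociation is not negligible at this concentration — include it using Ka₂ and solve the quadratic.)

First dissociation is complete: [H⁺]₀ = [HSO₄⁻]₀ = C = 0.07 M. Second dissociation HSO₄⁻ ⇌ H⁺ + SO₄²⁻: let x = [SO₄²⁻]. Ka₂ = (C + x)·x / (C − x) = 1.36e-02 → x² + (C + Ka₂)·x − Ka₂·C = 0 → x² + 0.08360·x − 9.520e-04 = 0. x = (−0.08360 + √(0.08360² + 4 × 9.520e-04)) / 2 = 1.0154e-02 M. [H⁺] = C + x = 0.07 + 1.0154e-02 = 8.0154e-02 M. pH = -log(8.0154e-02) = 1.10.

pH = 1.10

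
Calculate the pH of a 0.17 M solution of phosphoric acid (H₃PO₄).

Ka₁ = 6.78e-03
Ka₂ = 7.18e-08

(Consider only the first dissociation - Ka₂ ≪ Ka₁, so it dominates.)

First dissociation dominates. From Ka₁ = [H⁺][HA⁻]/[H₂A], x² + Ka₁·x − Ka₁·C = 0 with C = 0.17 M and Ka₁ = 6.78e-03. Solving: [H⁺] = (−Ka₁ + √(Ka₁² + 4·Ka₁·C)) / 2 = 3.0729e-02 M. pH = -log(3.0729e-02) = 1.51.

pH = 1.51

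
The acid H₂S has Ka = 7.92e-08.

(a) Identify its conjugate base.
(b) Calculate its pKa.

(a) The conjugate base is formed by removing one H⁺ from H₂S, giving HS⁻. (b) pKa = -log(Ka) = -log(7.92e-08) = 7.10.

Conjugate base: HS⁻; pK_a = 7.10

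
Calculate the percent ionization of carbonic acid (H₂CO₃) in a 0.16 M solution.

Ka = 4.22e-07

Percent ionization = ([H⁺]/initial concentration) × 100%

Using Ka equilibrium: x² + Ka×x - Ka×C = 0. Solving: [H⁺] = 2.5964e-04. Percent = (2.5964e-04/0.16) × 100

Percent ionization = 0.162%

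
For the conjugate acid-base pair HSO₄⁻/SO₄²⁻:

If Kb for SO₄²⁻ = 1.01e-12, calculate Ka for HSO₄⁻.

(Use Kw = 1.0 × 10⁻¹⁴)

For a conjugate pair Ka × Kb = Kw, so Ka = Kw/Kb = 1.0 × 10⁻¹⁴ / 1.01e-12 = 9.90e-03.

K_a = 9.90e-03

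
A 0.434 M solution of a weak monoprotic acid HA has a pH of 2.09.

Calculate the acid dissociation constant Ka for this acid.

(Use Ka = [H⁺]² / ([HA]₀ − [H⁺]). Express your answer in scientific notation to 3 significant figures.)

[H⁺] = 10^(−pH) = 10^(−2.09) = 8.128e-03 M. For HA ⇌ H⁺ + A⁻, Ka = [H⁺][A⁻]/[HA] = [H⁺]² / ([HA]₀ − [H⁺]) = (8.128e-03)² / (0.434 − 8.128e-03) = 1.55e-04.

K_a = 1.55e-04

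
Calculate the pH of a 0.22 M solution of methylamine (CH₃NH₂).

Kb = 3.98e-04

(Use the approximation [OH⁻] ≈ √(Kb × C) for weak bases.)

[OH⁻] = √(Kb × C) = √(3.98e-04 × 0.22) = 9.3574e-03. pOH = 2.03, pH = 14 - pOH

pH = 11.97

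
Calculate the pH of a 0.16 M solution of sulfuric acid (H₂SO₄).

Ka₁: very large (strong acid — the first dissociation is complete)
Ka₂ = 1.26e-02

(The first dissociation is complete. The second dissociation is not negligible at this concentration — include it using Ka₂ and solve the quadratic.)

First dissociation is complete: [H⁺]₀ = [HSO₄⁻]₀ = C = 0.16 M. Second dissociation HSO₄⁻ ⇌ H⁺ + SO₄²⁻: let x = [SO₄²⁻]. Ka₂ = (C + x)·x / (C − x) = 1.26e-02 → x² + (C + Ka₂)·x − Ka₂·C = 0 → x² + 0.17260·x − 2.016e-03 = 0. x = (−0.17260 + √(0.17260² + 4 × 2.016e-03)) / 2 = 1.0981e-02 M. [H⁺] = C + x = 0.16 + 1.0981e-02 = 1.7098e-01 M. pH = -log(1.7098e-01) = 0.77.

pH = 0.77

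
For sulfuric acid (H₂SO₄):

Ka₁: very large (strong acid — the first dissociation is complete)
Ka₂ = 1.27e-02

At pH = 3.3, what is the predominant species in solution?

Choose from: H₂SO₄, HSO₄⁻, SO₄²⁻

The first dissociation is complete, so H₂SO₄ itself is never the predominant species in water; pKa₂ = -log(1.27e-02) = 1.90. For a polyprotic acid the predominant species crosses at each pKa: below pKa_n the protonated form dominates, above it the deprotonated form does. At pH = 3.3, the predominant species is SO₄²⁻.

SO₄²⁻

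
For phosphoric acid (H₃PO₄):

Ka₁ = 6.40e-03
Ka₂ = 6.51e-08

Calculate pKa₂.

pKa₂ = -log(Ka₂) = -log(6.51e-08) = 7.19.

pK_{a2} = 7.19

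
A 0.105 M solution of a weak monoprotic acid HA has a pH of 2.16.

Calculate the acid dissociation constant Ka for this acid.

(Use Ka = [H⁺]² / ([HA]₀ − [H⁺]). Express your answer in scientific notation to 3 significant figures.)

[H⁺] = 10^(−pH) = 10^(−2.16) = 6.918e-03 M. For HA ⇌ H⁺ + A⁻, Ka = [H⁺][A⁻]/[HA] = [H⁺]² / ([HA]₀ − [H⁺]) = (6.918e-03)² / (0.105 − 6.918e-03) = 4.88e-04.

K_a = 4.88e-04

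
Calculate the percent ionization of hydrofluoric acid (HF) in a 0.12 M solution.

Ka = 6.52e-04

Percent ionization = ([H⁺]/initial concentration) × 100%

Using Ka equilibrium: x² + Ka×x - Ka×C = 0. Solving: [H⁺] = 8.5253e-03. Percent = (8.5253e-03/0.12) × 100

Percent ionization = 7.1%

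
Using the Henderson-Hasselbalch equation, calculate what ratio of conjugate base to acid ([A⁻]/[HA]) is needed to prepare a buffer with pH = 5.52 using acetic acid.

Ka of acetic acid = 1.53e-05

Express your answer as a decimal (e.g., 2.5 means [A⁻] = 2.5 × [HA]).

pKa = -log(1.53e-05) = 4.8153. pH = pKa + log([A⁻]/[HA]), so log([A⁻]/[HA]) = pH − pKa = 5.52 − 4.8153 = 0.7047. [A⁻]/[HA] = 10^(0.7047) = 5.07

[A⁻]/[HA] = 5.07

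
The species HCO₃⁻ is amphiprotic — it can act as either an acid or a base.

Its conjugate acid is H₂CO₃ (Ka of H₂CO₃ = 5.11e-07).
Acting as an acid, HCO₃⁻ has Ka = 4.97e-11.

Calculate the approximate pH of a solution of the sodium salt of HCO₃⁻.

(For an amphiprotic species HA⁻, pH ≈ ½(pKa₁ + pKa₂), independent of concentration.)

pKa₁ = -log(5.11e-07) = 6.29; pKa₂ = -log(4.97e-11) = 10.30. For an amphiprotic species, pH ≈ ½(pKa₁ + pKa₂) = ½(6.29 + 10.30) = 8.30.

pH = 8.30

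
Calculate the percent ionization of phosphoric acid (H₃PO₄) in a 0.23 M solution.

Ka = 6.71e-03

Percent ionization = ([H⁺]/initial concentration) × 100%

Using Ka equilibrium: x² + Ka×x - Ka×C = 0. Solving: [H⁺] = 3.6073e-02. Percent = (3.6073e-02/0.23) × 100

Percent ionization = 15.7%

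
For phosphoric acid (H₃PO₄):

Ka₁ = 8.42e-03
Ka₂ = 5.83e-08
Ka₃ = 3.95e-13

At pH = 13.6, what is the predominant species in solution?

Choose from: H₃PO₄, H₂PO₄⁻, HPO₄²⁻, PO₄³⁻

pKa₁ = 2.07, pKa₂ = 7.23, pKa₃ = 12.40. For a polyprotic acid the predominant species crosses at each pKa: below pKa_n the protonated form dominates, above it the deprotonated form does. At pH = 13.6, the predominant species is PO₄³⁻.

PO₄³⁻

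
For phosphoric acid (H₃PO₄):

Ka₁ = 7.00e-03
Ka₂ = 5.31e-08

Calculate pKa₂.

pKa₂ = -log(Ka₂) = -log(5.31e-08) = 7.27.

pK_{a2} = 7.27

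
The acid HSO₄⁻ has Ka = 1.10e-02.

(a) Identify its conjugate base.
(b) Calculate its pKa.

(a) The conjugate base is formed by removing one H⁺ from HSO₄⁻, giving SO₄²⁻. (b) pKa = -log(Ka) = -log(1.10e-02) = 1.96.

Conjugate base: SO₄²⁻; pK_a = 1.96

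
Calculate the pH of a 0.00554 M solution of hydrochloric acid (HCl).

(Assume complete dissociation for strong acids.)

[H⁺] = 0.00554 M for strong acid. pH = -log[H⁺] = -log(0.00554)

pH = 2.26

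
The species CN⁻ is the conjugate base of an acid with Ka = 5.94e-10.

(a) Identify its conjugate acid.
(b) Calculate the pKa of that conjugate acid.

(a) The conjugate acid is formed by adding one H⁺ to CN⁻, giving HCN. (b) pKa = -log(Ka) = -log(5.94e-10) = 9.23.

Conjugate acid: HCN; pK_a = 9.23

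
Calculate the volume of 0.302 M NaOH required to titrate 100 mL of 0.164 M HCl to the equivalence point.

At equivalence: moles acid = moles base. moles HCl = 0.164 × 100/1000 = 0.0164 mol. V_base = moles / 0.302 × 1000 = 54.3 mL.

V_{base} = 54.3 mL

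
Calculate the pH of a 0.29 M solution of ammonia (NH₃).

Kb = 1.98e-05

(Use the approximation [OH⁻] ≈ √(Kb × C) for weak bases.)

[OH⁻] = √(Kb × C) = √(1.98e-05 × 0.29) = 2.3962e-03. pOH = 2.62, pH = 14 - pOH

pH = 11.38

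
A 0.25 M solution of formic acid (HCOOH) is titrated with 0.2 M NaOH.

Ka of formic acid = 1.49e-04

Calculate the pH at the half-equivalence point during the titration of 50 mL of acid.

At half-equivalence [HA] = [A⁻], so Henderson-Hasselbalch gives pH = pKa = -log(1.49e-04) = 3.83.

pH = pKa = 3.83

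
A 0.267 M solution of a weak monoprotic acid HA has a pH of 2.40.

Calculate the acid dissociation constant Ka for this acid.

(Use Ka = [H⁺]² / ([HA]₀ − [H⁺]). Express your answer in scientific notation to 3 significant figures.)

[H⁺] = 10^(−pH) = 10^(−2.40) = 3.981e-03 M. For HA ⇌ H⁺ + A⁻, Ka = [H⁺][A⁻]/[HA] = [H⁺]² / ([HA]₀ − [H⁺]) = (3.981e-03)² / (0.267 − 3.981e-03) = 6.03e-05.

K_a = 6.03e-05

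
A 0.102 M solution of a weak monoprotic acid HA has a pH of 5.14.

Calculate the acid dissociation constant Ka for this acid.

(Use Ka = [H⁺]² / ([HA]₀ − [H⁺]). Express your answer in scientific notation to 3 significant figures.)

[H⁺] = 10^(−pH) = 10^(−5.14) = 7.244e-06 M. For HA ⇌ H⁺ + A⁻, Ka = [H⁺][A⁻]/[HA] = [H⁺]² / ([HA]₀ − [H⁺]) = (7.244e-06)² / (0.102 − 7.244e-06) = 5.15e-10.

K_a = 5.15e-10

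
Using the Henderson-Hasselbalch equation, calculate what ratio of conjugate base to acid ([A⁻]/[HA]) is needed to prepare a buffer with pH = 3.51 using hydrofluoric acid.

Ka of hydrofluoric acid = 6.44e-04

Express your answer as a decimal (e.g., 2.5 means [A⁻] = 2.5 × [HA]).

pKa = -log(6.44e-04) = 3.1911. pH = pKa + log([A⁻]/[HA]), so log([A⁻]/[HA]) = pH − pKa = 3.51 − 3.1911 = 0.3189. [A⁻]/[HA] = 10^(0.3189) = 2.08

[A⁻]/[HA] = 2.08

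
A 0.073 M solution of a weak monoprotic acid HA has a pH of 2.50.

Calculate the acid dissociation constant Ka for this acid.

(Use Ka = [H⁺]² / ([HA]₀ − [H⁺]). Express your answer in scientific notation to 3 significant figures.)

[H⁺] = 10^(−pH) = 10^(−2.50) = 3.162e-03 M. For HA ⇌ H⁺ + A⁻, Ka = [H⁺][A⁻]/[HA] = [H⁺]² / ([HA]₀ − [H⁺]) = (3.162e-03)² / (0.073 − 3.162e-03) = 1.43e-04.

K_a = 1.43e-04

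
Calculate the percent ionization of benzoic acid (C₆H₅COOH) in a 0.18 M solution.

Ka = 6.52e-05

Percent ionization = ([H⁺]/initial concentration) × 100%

Using Ka equilibrium: x² + Ka×x - Ka×C = 0. Solving: [H⁺] = 3.3933e-03. Percent = (3.3933e-03/0.18) × 100

Percent ionization = 1.89%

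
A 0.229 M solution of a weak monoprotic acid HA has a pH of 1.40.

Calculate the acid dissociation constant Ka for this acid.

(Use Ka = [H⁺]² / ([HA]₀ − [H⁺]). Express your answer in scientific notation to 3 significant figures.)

[H⁺] = 10^(−pH) = 10^(−1.40) = 3.981e-02 M. For HA ⇌ H⁺ + A⁻, Ka = [H⁺][A⁻]/[HA] = [H⁺]² / ([HA]₀ − [H⁺]) = (3.981e-02)² / (0.229 − 3.981e-02) = 8.38e-03.

K_a = 8.38e-03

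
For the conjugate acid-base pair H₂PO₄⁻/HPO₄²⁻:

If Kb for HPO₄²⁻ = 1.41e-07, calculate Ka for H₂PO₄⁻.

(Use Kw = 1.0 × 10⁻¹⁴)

For a conjugate pair Ka × Kb = Kw, so Ka = Kw/Kb = 1.0 × 10⁻¹⁴ / 1.41e-07 = 7.09e-08.

K_a = 7.09e-08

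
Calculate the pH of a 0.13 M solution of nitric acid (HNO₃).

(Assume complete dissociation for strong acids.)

[H⁺] = 0.13 M for strong acid. pH = -log[H⁺] = -log(0.13)

pH = 0.89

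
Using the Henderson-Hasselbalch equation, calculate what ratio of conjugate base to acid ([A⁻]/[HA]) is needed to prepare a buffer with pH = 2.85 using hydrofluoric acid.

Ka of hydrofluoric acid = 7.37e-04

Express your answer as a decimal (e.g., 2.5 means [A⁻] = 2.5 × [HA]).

pKa = -log(7.37e-04) = 3.1325. pH = pKa + log([A⁻]/[HA]), so log([A⁻]/[HA]) = pH − pKa = 2.85 − 3.1325 = -0.2825. [A⁻]/[HA] = 10^(-0.2825) = 0.522

[A⁻]/[HA] = 0.522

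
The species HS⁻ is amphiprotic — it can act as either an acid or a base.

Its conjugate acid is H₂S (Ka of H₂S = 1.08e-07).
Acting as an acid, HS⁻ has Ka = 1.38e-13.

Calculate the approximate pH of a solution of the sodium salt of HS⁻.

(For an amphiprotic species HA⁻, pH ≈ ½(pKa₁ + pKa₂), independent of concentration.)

pKa₁ = -log(1.08e-07) = 6.97; pKa₂ = -log(1.38e-13) = 12.86. For an amphiprotic species, pH ≈ ½(pKa₁ + pKa₂) = ½(6.97 + 12.86) = 9.91.

pH = 9.91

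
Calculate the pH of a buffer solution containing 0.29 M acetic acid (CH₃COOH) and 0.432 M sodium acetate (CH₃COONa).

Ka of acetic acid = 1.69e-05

pKa = -log(1.69e-05) = 4.77. pH = pKa + log([A⁻]/[HA]) = 4.77 + log(0.432/0.29)

pH = 4.95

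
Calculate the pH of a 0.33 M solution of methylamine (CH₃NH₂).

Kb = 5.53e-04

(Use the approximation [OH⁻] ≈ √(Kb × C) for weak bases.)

[OH⁻] = √(Kb × C) = √(5.53e-04 × 0.33) = 1.3509e-02. pOH = 1.87, pH = 14 - pOH

pH = 12.13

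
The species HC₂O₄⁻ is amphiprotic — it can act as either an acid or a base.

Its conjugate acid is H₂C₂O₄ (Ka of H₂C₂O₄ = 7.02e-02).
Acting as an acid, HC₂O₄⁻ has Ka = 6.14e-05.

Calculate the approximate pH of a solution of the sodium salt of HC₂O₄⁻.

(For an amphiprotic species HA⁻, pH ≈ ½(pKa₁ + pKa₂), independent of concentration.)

pKa₁ = -log(7.02e-02) = 1.15; pKa₂ = -log(6.14e-05) = 4.21. For an amphiprotic species, pH ≈ ½(pKa₁ + pKa₂) = ½(1.15 + 4.21) = 2.68.

pH = 2.68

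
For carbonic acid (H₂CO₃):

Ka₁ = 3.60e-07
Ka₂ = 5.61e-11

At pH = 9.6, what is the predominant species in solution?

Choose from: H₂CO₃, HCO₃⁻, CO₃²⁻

pKa₁ = 6.44, pKa₂ = 10.25. For a polyprotic acid the predominant species crosses at each pKa: below pKa_n the protonated form dominates, above it the deprotonated form does. At pH = 9.6, the predominant species is HCO₃⁻.

HCO₃⁻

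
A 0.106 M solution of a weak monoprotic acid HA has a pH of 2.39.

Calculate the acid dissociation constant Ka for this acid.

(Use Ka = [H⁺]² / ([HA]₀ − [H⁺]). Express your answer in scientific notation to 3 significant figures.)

[H⁺] = 10^(−pH) = 10^(−2.39) = 4.074e-03 M. For HA ⇌ H⁺ + A⁻, Ka = [H⁺][A⁻]/[HA] = [H⁺]² / ([HA]₀ − [H⁺]) = (4.074e-03)² / (0.106 − 4.074e-03) = 1.63e-04.

K_a = 1.63e-04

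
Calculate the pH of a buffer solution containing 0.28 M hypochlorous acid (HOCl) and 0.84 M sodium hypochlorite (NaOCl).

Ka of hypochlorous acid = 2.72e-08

pKa = -log(2.72e-08) = 7.57. pH = pKa + log([A⁻]/[HA]) = 7.57 + log(0.84/0.28)

pH = 8.04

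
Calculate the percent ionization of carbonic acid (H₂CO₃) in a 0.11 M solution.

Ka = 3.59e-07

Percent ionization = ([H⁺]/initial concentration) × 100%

Using Ka equilibrium: x² + Ka×x - Ka×C = 0. Solving: [H⁺] = 1.9854e-04. Percent = (1.9854e-04/0.11) × 100

Percent ionization = 0.18%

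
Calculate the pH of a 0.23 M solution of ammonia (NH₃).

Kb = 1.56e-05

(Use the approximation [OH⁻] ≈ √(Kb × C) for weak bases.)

[OH⁻] = √(Kb × C) = √(1.56e-05 × 0.23) = 1.8942e-03. pOH = 2.72, pH = 14 - pOH

pH = 11.28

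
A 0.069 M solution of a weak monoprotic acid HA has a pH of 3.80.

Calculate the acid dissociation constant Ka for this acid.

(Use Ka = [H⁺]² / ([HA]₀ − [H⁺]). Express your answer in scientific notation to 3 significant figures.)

[H⁺] = 10^(−pH) = 10^(−3.80) = 1.585e-04 M. For HA ⇌ H⁺ + A⁻, Ka = [H⁺][A⁻]/[HA] = [H⁺]² / ([HA]₀ − [H⁺]) = (1.585e-04)² / (0.069 − 1.585e-04) = 3.65e-07.

K_a = 3.65e-07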